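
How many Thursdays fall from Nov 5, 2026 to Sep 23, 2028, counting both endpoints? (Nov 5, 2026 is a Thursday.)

99

Nov 5, 2026 is a Thursday; the first Thursday on or after it is Nov 5, 2026.
From Nov 5, 2026 to Sep 23, 2028: 56 + 365 + 267 = 688 days (rest of 2026, 2027, to Sep 23, 2028 in 2028).
688 ÷ 7 = 98 full weeks with remainder 2, so 98 more Thursdays after the first → 99.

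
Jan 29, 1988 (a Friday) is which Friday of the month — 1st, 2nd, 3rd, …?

Day 29 falls in week ⌈29/7⌉ of the month.
Days 1–7 hold the 1st Friday, 8–14 the 2nd, 15–21 the 3rd, 22–28 the 4th, 29–31 the 5th.
29 is in the range for the 5th.

5th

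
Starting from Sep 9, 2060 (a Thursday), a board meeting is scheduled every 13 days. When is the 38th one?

Jan 3, 2062

The 38th occurrence is 37 intervals after the first: 37 × 13 = 481 days after Sep 9, 2060.
Sep has 30 days — 21 days to the end of Sep leaves 460.
From end of Sep to end of 2060 is 92 days (368 left).
2061 has 365 days (3 left).
3 days into Jan → Jan 3, 2062.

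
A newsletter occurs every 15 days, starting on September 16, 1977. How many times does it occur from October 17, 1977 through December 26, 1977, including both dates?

Occurrences land 15·i days after September 16, 1977 for i = 0, 1, 2, …
October 17, 1977 is 31 days after the start; 31 ÷ 15 = 2 remainder 1; since the remainder is 1, round up to i = 3. First occurrence in the window: #4 on October 31, 1977 (3×15 = 45 days in).
December 26, 1977 is 101 days after the start; 101 ÷ 15 = 6 remainder 11. Last occurrence in the window: #7 on December 15, 1977.
Occurrences #4 through #7: 4 in total.

4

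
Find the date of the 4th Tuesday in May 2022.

May 24, 2022

May 2022 begins on a Sunday, so the first Tuesday is May 3 (2 days later).
The 4th Tuesday is 3 weeks later: 3 + 21 = 24.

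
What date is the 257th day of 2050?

September 14, 2050

January has 31 days (257 − 31 = 226 remain).
February has 28 days (226 − 28 = 198 remain).
March has 31 days (198 − 31 = 167 remain).
April has 30 days (167 − 30 = 137 remain).
May has 31 days (137 − 31 = 106 remain).
June has 30 days (106 − 30 = 76 remain).
July has 31 days (76 − 31 = 45 remain).
August has 31 days (45 − 31 = 14 remain).
14 into September → September 14.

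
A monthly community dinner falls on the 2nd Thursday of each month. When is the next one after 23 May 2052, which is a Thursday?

May 2052 starts on a Wednesday; its first Thursday is the 2nd, so the 2nd Thursday is the 9th — 9 May 2052.
That is not after 23 May 2052, so look at June 2052.
June 2052 starts on a Saturday; its first Thursday is the 6th, so the 2nd Thursday is the 13th — 13 June 2052.

13 June 2052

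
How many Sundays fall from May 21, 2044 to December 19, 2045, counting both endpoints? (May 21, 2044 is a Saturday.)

83

May 21, 2044 is a Saturday; the first Sunday on or after it is May 22, 2044 (1 day later).
From May 22, 2044 to December 19, 2045: 223 + 353 = 576 days (rest of 2044, to December 19, 2045 in 2045).
576 ÷ 7 = 82 full weeks with remainder 2, so 82 more Sundays after the first → 83.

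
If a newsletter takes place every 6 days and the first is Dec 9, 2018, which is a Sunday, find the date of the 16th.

The 16th occurrence is 15 intervals after the first: 15 × 6 = 90 days after Dec 9, 2018.
Dec has 31 days — 22 days to the end of Dec leaves 68.
Jan has 31 days (37 left).
Feb has 28 days (9 left).
9 days into Mar → Mar 9, 2019.

Mar 9, 2019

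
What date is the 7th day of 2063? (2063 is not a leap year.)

Jan 7, 2063

7 into Jan → Jan 7.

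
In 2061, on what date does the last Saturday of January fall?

January 29, 2061

The first Saturday of January 2061 is January 1.
January 2061 has 31 days. Adding weeks: 1, 8, 15, 22, 29 — the last one ≤ 31 is the 29th.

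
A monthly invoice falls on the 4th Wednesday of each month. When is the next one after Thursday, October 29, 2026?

November 25, 2026

October 2026 starts on a Thursday; its first Wednesday is the 7th, so the 4th Wednesday is the 28th — October 28, 2026.
That is not after October 29, 2026, so look at November 2026.
November 2026 starts on a Sunday; its first Wednesday is the 4th, so the 4th Wednesday is the 25th — November 25, 2026.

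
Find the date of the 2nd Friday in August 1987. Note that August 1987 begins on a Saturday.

1987-08-14

August 1987 begins on a Saturday, so the first Friday is August 7 (6 days later).
The 2nd Friday is 1 weeks later: 7 + 7 = 14.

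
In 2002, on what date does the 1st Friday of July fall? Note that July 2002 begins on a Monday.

July 2002 begins on a Monday, so the first Friday is July 5 (4 days later).

5 July 2002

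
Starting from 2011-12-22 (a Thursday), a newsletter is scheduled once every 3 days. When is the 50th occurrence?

2012-05-17

The 50th occurrence is 49 intervals after the first: 49 × 3 = 147 days after 2011-12-22.
December has 31 days — 9 days to the end of December leaves 138.
January has 31 days (107 left).
February has 29 days (78 left).
March has 31 days (47 left).
April has 30 days (17 left).
17 days into May → 2012-05-17.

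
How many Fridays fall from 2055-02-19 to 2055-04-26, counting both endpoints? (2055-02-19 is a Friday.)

2055-02-19 is a Friday; the first Friday on or after it is 2055-02-19.
From 2055-02-19 to 2055-04-26: 9 + 31 + 26 = 66 days (rest of February, March, April).
66 ÷ 7 = 9 full weeks with remainder 3, so 9 more Fridays after the first → 10.

10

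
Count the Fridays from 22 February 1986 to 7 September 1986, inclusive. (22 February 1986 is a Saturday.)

22 February 1986 is a Saturday; the first Friday on or after it is 28 February 1986 (6 days later).
From 28 February 1986 to 7 September 1986: 0 + 31 + 30 + 31 + 30 + 31 + 31 + 7 = 191 days (rest of February, March, April, May, June, July, August, September).
191 ÷ 7 = 27 full weeks with remainder 2, so 27 more Fridays after the first → 28.

28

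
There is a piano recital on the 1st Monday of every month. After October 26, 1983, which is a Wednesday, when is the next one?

October 1983 starts on a Saturday, so its 1st Monday is October 3, 1983 (2 days in).
That is not after October 26, 1983, so look at November 1983.
November 1983 starts on a Tuesday, so its 1st Monday is November 7, 1983 (6 days in).

November 7, 1983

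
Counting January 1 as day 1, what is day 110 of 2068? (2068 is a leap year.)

January has 31 days (110 − 31 = 79 remain).
February has 29 days (79 − 29 = 50 remain).
March has 31 days (50 − 31 = 19 remain).
19 into April → April 19.

19 April 2068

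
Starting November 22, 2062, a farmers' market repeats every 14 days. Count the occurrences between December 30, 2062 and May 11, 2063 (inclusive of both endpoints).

Occurrences land 14·i days after November 22, 2062 for i = 0, 1, 2, …
December 30, 2062 is 38 days after the start; 38 ÷ 14 = 2 remainder 10; since the remainder is 10, round up to i = 3. First occurrence in the window: #4 on January 3, 2063 (3×14 = 42 days in).
May 11, 2063 is 170 days after the start; 170 ÷ 14 = 12 remainder 2. Last occurrence in the window: #13 on May 9, 2063.
Occurrences #4 through #13: 10 in total.

10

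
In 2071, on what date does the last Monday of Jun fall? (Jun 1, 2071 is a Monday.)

Jun 29, 2071

Jun 2071 begins on a Monday, so the first Monday is Jun 1.
Jun 2071 has 30 days. Adding weeks: 1, 8, 15, 22, 29 — the last one ≤ 30 is the 29th.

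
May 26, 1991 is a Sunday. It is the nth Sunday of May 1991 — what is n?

Day 26 falls in week ⌈26/7⌉ of the month.
Days 1–7 hold the 1st Sunday, 8–14 the 2nd, 15–21 the 3rd, 22–28 the 4th, 29–31 the 5th.
26 is in the range for the 4th.

4th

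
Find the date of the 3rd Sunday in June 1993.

20 June 1993

June 1993 begins on a Tuesday, so the first Sunday is June 6 (5 days later).
The 3rd Sunday is 2 weeks later: 6 + 14 = 20.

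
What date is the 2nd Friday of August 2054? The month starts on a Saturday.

14 August 2054

August 2054 begins on a Saturday, so the first Friday is August 7 (6 days later).
The 2nd Friday is 1 weeks later: 7 + 7 = 14.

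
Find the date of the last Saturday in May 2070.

2070-05-31

The first Saturday of May 2070 is May 3.
May 2070 has 31 days. Adding weeks: 3, 10, 17, 24, 31 — the last one ≤ 31 is the 31st.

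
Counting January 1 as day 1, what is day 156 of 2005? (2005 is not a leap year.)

June 5, 2005

January has 31 days (156 − 31 = 125 remain).
February has 28 days (125 − 28 = 97 remain).
March has 31 days (97 − 31 = 66 remain).
April has 30 days (66 − 30 = 36 remain).
May has 31 days (36 − 31 = 5 remain).
5 into June → June 5.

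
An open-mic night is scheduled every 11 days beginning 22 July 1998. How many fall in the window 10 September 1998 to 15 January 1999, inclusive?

Occurrences land 11·i days after 22 July 1998 for i = 0, 1, 2, …
10 September 1998 is 50 days after the start; 50 ÷ 11 = 4 remainder 6; since the remainder is 6, round up to i = 5. First occurrence in the window: #6 on 15 September 1998 (5×11 = 55 days in).
15 January 1999 is 177 days after the start; 177 ÷ 11 = 16 remainder 1. Last occurrence in the window: #17 on 14 January 1999.
Occurrences #6 through #17: 12 in total.

12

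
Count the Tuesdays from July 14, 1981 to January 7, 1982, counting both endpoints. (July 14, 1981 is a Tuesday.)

July 14, 1981 is a Tuesday; the first Tuesday on or after it is July 14, 1981.
From July 14, 1981 to January 7, 1982: 17 + 31 + 30 + 31 + 30 + 31 + 7 = 177 days (rest of July, August, September, October, November, December, January).
177 ÷ 7 = 25 full weeks with remainder 2, so 25 more Tuesdays after the first → 26.

26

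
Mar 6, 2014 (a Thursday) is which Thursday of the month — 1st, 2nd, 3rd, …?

1st

Day 6 falls in week ⌈6/7⌉ of the month.
Days 1–7 hold the 1st Thursday, 8–14 the 2nd, 15–21 the 3rd, 22–28 the 4th, 29–31 the 5th.
6 is in the range for the 1st.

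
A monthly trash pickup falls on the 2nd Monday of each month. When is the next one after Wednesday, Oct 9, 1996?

Oct 1996 starts on a Tuesday; its first Monday is the 7th, so the 2nd Monday is the 14th — Oct 14, 1996.
Oct 14, 1996 is after Oct 9, 1996, so that is the next one.

Oct 14, 1996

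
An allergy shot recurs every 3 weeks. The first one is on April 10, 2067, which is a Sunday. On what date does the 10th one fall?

The 10th occurrence is 9 intervals after the first: 9 × 21 = 189 days after April 10, 2067.
April has 30 days — 20 days to the end of April leaves 169.
May has 31 days (138 left).
June has 30 days (108 left).
July has 31 days (77 left).
August has 31 days (46 left).
September has 30 days (16 left).
16 days into October → October 16, 2067.

October 16, 2067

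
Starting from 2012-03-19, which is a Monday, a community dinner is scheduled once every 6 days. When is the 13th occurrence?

2012-05-30

The 13th occurrence is 12 intervals after the first: 12 × 6 = 72 days after 2012-03-19.
March has 31 days — 12 days to the end of March leaves 60.
April has 30 days (30 left).
30 days into May → 2012-05-30.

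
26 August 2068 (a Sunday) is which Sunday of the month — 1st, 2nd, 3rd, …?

Day 26 falls in week ⌈26/7⌉ of the month.
Days 1–7 hold the 1st Sunday, 8–14 the 2nd, 15–21 the 3rd, 22–28 the 4th, 29–31 the 5th.
26 is in the range for the 4th.

4th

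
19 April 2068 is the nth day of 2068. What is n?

Days in months before April: 31 + 29 + 31 = 91.
Plus 19 days into April → day 110.

110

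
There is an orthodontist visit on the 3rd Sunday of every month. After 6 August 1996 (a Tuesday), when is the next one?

18 August 1996

August 1996 starts on a Thursday; its first Sunday is the 4th, so the 3rd Sunday is the 18th — 18 August 1996.
18 August 1996 is after 6 August 1996, so that is the next one.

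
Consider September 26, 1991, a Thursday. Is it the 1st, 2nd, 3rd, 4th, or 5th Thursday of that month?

Day 26 falls in week ⌈26/7⌉ of the month.
Days 1–7 hold the 1st Thursday, 8–14 the 2nd, 15–21 the 3rd, 22–28 the 4th, 29–31 the 5th.
26 is in the range for the 4th.

4th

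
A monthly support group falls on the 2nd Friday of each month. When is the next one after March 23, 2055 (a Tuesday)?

March 2055 starts on a Monday; its first Friday is the 5th, so the 2nd Friday is the 12th — March 12, 2055.
That is not after March 23, 2055, so look at April 2055.
April 2055 starts on a Thursday; its first Friday is the 2nd, so the 2nd Friday is the 9th — April 9, 2055.

April 9, 2055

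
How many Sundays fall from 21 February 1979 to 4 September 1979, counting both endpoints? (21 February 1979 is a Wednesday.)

28

21 February 1979 is a Wednesday; the first Sunday on or after it is 25 February 1979 (4 days later).
From 25 February 1979 to 4 September 1979: 3 + 31 + 30 + 31 + 30 + 31 + 31 + 4 = 191 days (rest of February, March, April, May, June, July, August, September).
191 ÷ 7 = 27 full weeks with remainder 2, so 27 more Sundays after the first → 28.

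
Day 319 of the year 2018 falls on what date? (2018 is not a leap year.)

January has 31 days (319 − 31 = 288 remain).
February has 28 days (288 − 28 = 260 remain).
March has 31 days (260 − 31 = 229 remain).
April has 30 days (229 − 30 = 199 remain).
May has 31 days (199 − 31 = 168 remain).
June has 30 days (168 − 30 = 138 remain).
July has 31 days (138 − 31 = 107 remain).
August has 31 days (107 − 31 = 76 remain).
September has 30 days (76 − 30 = 46 remain).
October has 31 days (46 − 31 = 15 remain).
15 into November → November 15.

November 15, 2018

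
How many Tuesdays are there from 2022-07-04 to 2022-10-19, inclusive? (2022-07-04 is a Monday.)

16

2022-07-04 is a Monday; the first Tuesday on or after it is 2022-07-05 (1 day later).
From 2022-07-05 to 2022-10-19: 26 + 31 + 30 + 19 = 106 days (rest of July, August, September, October).
106 ÷ 7 = 15 full weeks with remainder 1, so 15 more Tuesdays after the first → 16.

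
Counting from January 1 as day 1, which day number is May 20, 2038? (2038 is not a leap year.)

140

Days in months before May: 31 + 28 + 31 + 30 = 120.
Plus 20 days into May → day 140.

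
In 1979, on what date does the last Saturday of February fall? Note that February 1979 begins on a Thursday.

1979-02-24

February 1979 begins on a Thursday, so the first Saturday is February 3 (2 days later).
February 1979 has 28 days. Adding weeks: 3, 10, 17, 24 — the last one ≤ 28 is the 24th.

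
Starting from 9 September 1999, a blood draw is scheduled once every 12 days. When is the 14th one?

12 February 2000

The 14th occurrence is 13 intervals after the first: 13 × 12 = 156 days after 9 September 1999.
September has 30 days — 21 days to the end of September leaves 135.
October has 31 days (104 left).
November has 30 days (74 left).
December has 31 days (43 left).
January has 31 days (12 left).
12 days into February → 12 February 2000.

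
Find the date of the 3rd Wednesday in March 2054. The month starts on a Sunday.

March 2054 begins on a Sunday, so the first Wednesday is March 4 (3 days later).
The 3rd Wednesday is 2 weeks later: 4 + 14 = 18.

2054-03-18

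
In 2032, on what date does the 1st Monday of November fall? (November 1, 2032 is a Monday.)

2032-11-01

November 2032 begins on a Monday, so the first Monday is November 1.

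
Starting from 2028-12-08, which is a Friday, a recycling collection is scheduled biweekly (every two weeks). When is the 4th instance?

The 4th occurrence is 3 intervals after the first: 3 × 14 = 42 days after 2028-12-08.
December has 31 days — 23 days to the end of December leaves 19.
19 days into January → 2029-01-19.

2029-01-19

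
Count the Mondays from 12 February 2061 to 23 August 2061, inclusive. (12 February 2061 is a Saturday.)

12 February 2061 is a Saturday; the first Monday on or after it is 14 February 2061 (2 days later).
From 14 February 2061 to 23 August 2061: 14 + 31 + 30 + 31 + 30 + 31 + 23 = 190 days (rest of February, March, April, May, June, July, August).
190 ÷ 7 = 27 full weeks with remainder 1, so 27 more Mondays after the first → 28.

28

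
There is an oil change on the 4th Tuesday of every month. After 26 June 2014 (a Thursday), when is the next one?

22 July 2014

June 2014 starts on a Sunday; its first Tuesday is the 3rd, so the 4th Tuesday is the 24th — 24 June 2014.
That is not after 26 June 2014, so look at July 2014.
July 2014 starts on a Tuesday; its first Tuesday is the 1st, so the 4th Tuesday is the 22nd — 22 July 2014.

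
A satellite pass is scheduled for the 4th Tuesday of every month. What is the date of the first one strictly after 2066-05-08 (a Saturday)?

May 2066 starts on a Saturday; its first Tuesday is the 4th, so the 4th Tuesday is the 25th — 2066-05-25.
2066-05-25 is after 2066-05-08, so that is the next one.

2066-05-25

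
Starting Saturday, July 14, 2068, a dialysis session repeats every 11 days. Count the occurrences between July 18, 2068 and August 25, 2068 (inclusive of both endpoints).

3

Occurrences land 11·i days after July 14, 2068 for i = 0, 1, 2, …
July 18, 2068 is 4 days after the start; 4 ÷ 11 = 0 remainder 4; since the remainder is 4, round up to i = 1. First occurrence in the window: #2 on July 25, 2068 (1×11 = 11 days in).
August 25, 2068 is 42 days after the start; 42 ÷ 11 = 3 remainder 9. Last occurrence in the window: #4 on August 16, 2068.
Occurrences #2 through #4: 3 in total.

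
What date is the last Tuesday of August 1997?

The first Tuesday of August 1997 is August 5.
August 1997 has 31 days. Adding weeks: 5, 12, 19, 26 — the last one ≤ 31 is the 26th.

1997-08-26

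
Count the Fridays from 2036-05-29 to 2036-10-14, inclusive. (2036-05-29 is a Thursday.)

20

2036-05-29 is a Thursday; the first Friday on or after it is 2036-05-30 (1 day later).
From 2036-05-30 to 2036-10-14: 1 + 30 + 31 + 31 + 30 + 14 = 137 days (rest of May, June, July, August, September, October).
137 ÷ 7 = 19 full weeks with remainder 4, so 19 more Fridays after the first → 20.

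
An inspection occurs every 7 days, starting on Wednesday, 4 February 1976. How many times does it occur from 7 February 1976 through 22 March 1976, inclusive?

Occurrences land 7·i days after 4 February 1976 for i = 0, 1, 2, …
7 February 1976 is 3 days after the start; 3 ÷ 7 = 0 remainder 3; since the remainder is 3, round up to i = 1. First occurrence in the window: #2 on 11 February 1976 (1×7 = 7 days in).
22 March 1976 is 47 days after the start; 47 ÷ 7 = 6 remainder 5. Last occurrence in the window: #7 on 17 March 1976.
Occurrences #2 through #7: 6 in total.

6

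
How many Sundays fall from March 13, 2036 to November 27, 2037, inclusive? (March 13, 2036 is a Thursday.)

March 13, 2036 is a Thursday; the first Sunday on or after it is March 16, 2036 (3 days later).
From March 16, 2036 to November 27, 2037: 290 + 331 = 621 days (rest of 2036, to November 27, 2037 in 2037).
621 ÷ 7 = 88 full weeks with remainder 5, so 88 more Sundays after the first → 89.

89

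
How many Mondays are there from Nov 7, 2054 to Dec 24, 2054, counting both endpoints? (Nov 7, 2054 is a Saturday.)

7

Nov 7, 2054 is a Saturday; the first Monday on or after it is Nov 9, 2054 (2 days later).
From Nov 9, 2054 to Dec 24, 2054: 21 + 24 = 45 days (rest of Nov, Dec).
45 ÷ 7 = 6 full weeks with remainder 3, so 6 more Mondays after the first → 7.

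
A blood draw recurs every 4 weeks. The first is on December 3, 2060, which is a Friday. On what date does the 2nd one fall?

The 2nd occurrence is 1 interval after the first: 1 × 28 = 28 days after December 3, 2060.
28 days later is December 31, 2060.

December 31, 2060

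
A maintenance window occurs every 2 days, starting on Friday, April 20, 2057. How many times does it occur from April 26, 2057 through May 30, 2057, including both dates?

Occurrences land 2·i days after April 20, 2057 for i = 0, 1, 2, …
April 26, 2057 is 6 days after the start; 6 ÷ 2 = 3 remainder 0. First occurrence in the window: #4 on April 26, 2057 (3×2 = 6 days in).
May 30, 2057 is 40 days after the start; 40 ÷ 2 = 20 remainder 0. Last occurrence in the window: #21 on May 30, 2057.
Occurrences #4 through #21: 18 in total.

18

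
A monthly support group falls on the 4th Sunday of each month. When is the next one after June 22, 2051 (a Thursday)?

June 2051 starts on a Thursday; its first Sunday is the 4th, so the 4th Sunday is the 25th — June 25, 2051.
June 25, 2051 is after June 22, 2051, so that is the next one.

June 25, 2051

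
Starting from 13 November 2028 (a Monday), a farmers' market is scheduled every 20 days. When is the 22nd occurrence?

The 22nd occurrence is 21 intervals after the first: 21 × 20 = 420 days after 13 November 2028.
November has 30 days — 17 days to the end of November leaves 403.
From end of November to end of 2028 is 31 days (372 left).
2029 has 365 days (7 left).
7 days into January → 7 January 2030.

7 January 2030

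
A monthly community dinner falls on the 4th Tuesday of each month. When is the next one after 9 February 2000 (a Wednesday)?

February 2000 starts on a Tuesday; its first Tuesday is the 1st, so the 4th Tuesday is the 22nd — 22 February 2000.
22 February 2000 is after 9 February 2000, so that is the next one.

22 February 2000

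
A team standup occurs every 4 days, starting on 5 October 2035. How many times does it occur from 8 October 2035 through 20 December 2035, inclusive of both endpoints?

Occurrences land 4·i days after 5 October 2035 for i = 0, 1, 2, …
8 October 2035 is 3 days after the start; 3 ÷ 4 = 0 remainder 3; since the remainder is 3, round up to i = 1. First occurrence in the window: #2 on 9 October 2035 (1×4 = 4 days in).
20 December 2035 is 76 days after the start; 76 ÷ 4 = 19 remainder 0. Last occurrence in the window: #20 on 20 December 2035.
Occurrences #2 through #20: 19 in total.

19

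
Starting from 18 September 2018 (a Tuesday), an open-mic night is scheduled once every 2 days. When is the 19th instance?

24 October 2018

The 19th occurrence is 18 intervals after the first: 18 × 2 = 36 days after 18 September 2018.
September has 30 days — 12 days to the end of September leaves 24.
24 days into October → 24 October 2018.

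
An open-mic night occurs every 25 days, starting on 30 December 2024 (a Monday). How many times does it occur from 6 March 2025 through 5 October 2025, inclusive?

Occurrences land 25·i days after 30 December 2024 for i = 0, 1, 2, …
6 March 2025 is 66 days after the start; 66 ÷ 25 = 2 remainder 16; since the remainder is 16, round up to i = 3. First occurrence in the window: #4 on 15 March 2025 (3×25 = 75 days in).
5 October 2025 is 279 days after the start; 279 ÷ 25 = 11 remainder 4. Last occurrence in the window: #12 on 1 October 2025.
Occurrences #4 through #12: 9 in total.

9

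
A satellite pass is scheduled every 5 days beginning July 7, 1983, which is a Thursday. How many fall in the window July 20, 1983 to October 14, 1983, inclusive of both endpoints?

17

Occurrences land 5·i days after July 7, 1983 for i = 0, 1, 2, …
July 20, 1983 is 13 days after the start; 13 ÷ 5 = 2 remainder 3; since the remainder is 3, round up to i = 3. First occurrence in the window: #4 on July 22, 1983 (3×5 = 15 days in).
October 14, 1983 is 99 days after the start; 99 ÷ 5 = 19 remainder 4. Last occurrence in the window: #20 on October 10, 1983.
Occurrences #4 through #20: 17 in total.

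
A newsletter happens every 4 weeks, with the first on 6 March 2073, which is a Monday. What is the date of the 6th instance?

The 6th occurrence is 5 intervals after the first: 5 × 28 = 140 days after 6 March 2073.
March has 31 days — 25 days to the end of March leaves 115.
April has 30 days (85 left).
May has 31 days (54 left).
June has 30 days (24 left).
24 days into July → 24 July 2073.

24 July 2073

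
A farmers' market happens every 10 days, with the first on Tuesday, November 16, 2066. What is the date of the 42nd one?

December 31, 2067

The 42nd occurrence is 41 intervals after the first: 41 × 10 = 410 days after November 16, 2066.
November has 30 days — 14 days to the end of November leaves 396.
December has 31 days (365 left).
January has 31 days (334 left).
February has 28 days (306 left).
March has 31 days (275 left).
April has 30 days (245 left).
May has 31 days (214 left).
June has 30 days (184 left).
July has 31 days (153 left).
August has 31 days (122 left).
September has 30 days (92 left).
October has 31 days (61 left).
November has 30 days (31 left).
31 days into December → December 31, 2067.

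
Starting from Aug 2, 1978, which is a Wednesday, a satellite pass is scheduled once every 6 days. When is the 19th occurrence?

Nov 18, 1978

The 19th occurrence is 18 intervals after the first: 18 × 6 = 108 days after Aug 2, 1978.
Aug has 31 days — 29 days to the end of Aug leaves 79.
Sep has 30 days (49 left).
Oct has 31 days (18 left).
18 days into Nov → Nov 18, 1978.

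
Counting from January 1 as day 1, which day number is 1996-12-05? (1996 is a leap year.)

340

Days in months before December: 31 + 29 + 31 + 30 + 31 + 30 + 31 + 31 + 30 + 31 + 30 = 335.
Plus 5 days into December → day 340.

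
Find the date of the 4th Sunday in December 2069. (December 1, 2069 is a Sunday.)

December 2069 begins on a Sunday, so the first Sunday is December 1.
The 4th Sunday is 3 weeks later: 1 + 21 = 22.

22 December 2069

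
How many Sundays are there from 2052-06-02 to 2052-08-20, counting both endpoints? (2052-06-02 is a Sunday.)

12

2052-06-02 is a Sunday; the first Sunday on or after it is 2052-06-02.
From 2052-06-02 to 2052-08-20: 28 + 31 + 20 = 79 days (rest of June, July, August).
79 ÷ 7 = 11 full weeks with remainder 2, so 11 more Sundays after the first → 12.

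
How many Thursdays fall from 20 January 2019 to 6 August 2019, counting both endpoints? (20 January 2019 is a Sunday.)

28

20 January 2019 is a Sunday; the first Thursday on or after it is 24 January 2019 (4 days later).
From 24 January 2019 to 6 August 2019: 7 + 28 + 31 + 30 + 31 + 30 + 31 + 6 = 194 days (rest of January, February, March, April, May, June, July, August).
194 ÷ 7 = 27 full weeks with remainder 5, so 27 more Thursdays after the first → 28.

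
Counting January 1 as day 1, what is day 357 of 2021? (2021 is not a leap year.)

December 23, 2021

January has 31 days (357 − 31 = 326 remain).
February has 28 days (326 − 28 = 298 remain).
March has 31 days (298 − 31 = 267 remain).
April has 30 days (267 − 30 = 237 remain).
May has 31 days (237 − 31 = 206 remain).
June has 30 days (206 − 30 = 176 remain).
July has 31 days (176 − 31 = 145 remain).
August has 31 days (145 − 31 = 114 remain).
September has 30 days (114 − 30 = 84 remain).
October has 31 days (84 − 31 = 53 remain).
November has 30 days (53 − 30 = 23 remain).
23 into December → December 23.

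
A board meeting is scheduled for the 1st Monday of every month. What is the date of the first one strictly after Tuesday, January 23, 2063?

February 5, 2063

January 2063 starts on a Monday, so its 1st Monday is January 1, 2063.
That is not after January 23, 2063, so look at February 2063.
February 2063 starts on a Thursday, so its 1st Monday is February 5, 2063 (4 days in).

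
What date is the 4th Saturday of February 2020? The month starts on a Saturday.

February 22, 2020

February 2020 begins on a Saturday, so the first Saturday is February 1.
The 4th Saturday is 3 weeks later: 1 + 21 = 22.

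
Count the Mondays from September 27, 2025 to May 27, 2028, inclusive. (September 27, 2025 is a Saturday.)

139

September 27, 2025 is a Saturday; the first Monday on or after it is September 29, 2025 (2 days later).
From September 29, 2025 to May 27, 2028: 93 + 365 + 365 + 148 = 971 days (rest of 2025, 2026, 2027, to May 27, 2028 in 2028).
971 ÷ 7 = 138 full weeks with remainder 5, so 138 more Mondays after the first → 139.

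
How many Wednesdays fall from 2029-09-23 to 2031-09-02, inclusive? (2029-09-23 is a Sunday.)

101

2029-09-23 is a Sunday; the first Wednesday on or after it is 2029-09-26 (3 days later).
From 2029-09-26 to 2031-09-02: 96 + 365 + 245 = 706 days (rest of 2029, 2030, to 2031-09-02 in 2031).
706 ÷ 7 = 100 full weeks with remainder 6, so 100 more Wednesdays after the first → 101.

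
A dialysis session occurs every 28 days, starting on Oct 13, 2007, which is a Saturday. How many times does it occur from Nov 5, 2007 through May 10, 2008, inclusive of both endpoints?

Occurrences land 28·i days after Oct 13, 2007 for i = 0, 1, 2, …
Nov 5, 2007 is 23 days after the start; 23 ÷ 28 = 0 remainder 23; since the remainder is 23, round up to i = 1. First occurrence in the window: #2 on Nov 10, 2007 (1×28 = 28 days in).
May 10, 2008 is 210 days after the start; 210 ÷ 28 = 7 remainder 14. Last occurrence in the window: #8 on Apr 26, 2008.
Occurrences #2 through #8: 7 in total.

7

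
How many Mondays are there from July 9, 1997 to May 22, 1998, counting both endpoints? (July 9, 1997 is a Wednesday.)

July 9, 1997 is a Wednesday; the first Monday on or after it is July 14, 1997 (5 days later).
From July 14, 1997 to May 22, 1998: 17 + 31 + 30 + 31 + 30 + 31 + 31 + 28 + 31 + 30 + 22 = 312 days (rest of July, August, September, October, November, December, January, February, March, April, May).
312 ÷ 7 = 44 full weeks with remainder 4, so 44 more Mondays after the first → 45.

45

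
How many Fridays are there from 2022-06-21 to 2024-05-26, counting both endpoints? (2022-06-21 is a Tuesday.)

2022-06-21 is a Tuesday; the first Friday on or after it is 2022-06-24 (3 days later).
From 2022-06-24 to 2024-05-26: 190 + 365 + 147 = 702 days (rest of 2022, 2023, to 2024-05-26 in 2024).
702 ÷ 7 = 100 full weeks with remainder 2, so 100 more Fridays after the first → 101.

101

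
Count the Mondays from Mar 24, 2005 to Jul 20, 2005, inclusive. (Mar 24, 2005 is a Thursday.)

17

Mar 24, 2005 is a Thursday; the first Monday on or after it is Mar 28, 2005 (4 days later).
From Mar 28, 2005 to Jul 20, 2005: 3 + 30 + 31 + 30 + 20 = 114 days (rest of Mar, Apr, May, Jun, Jul).
114 ÷ 7 = 16 full weeks with remainder 2, so 16 more Mondays after the first → 17.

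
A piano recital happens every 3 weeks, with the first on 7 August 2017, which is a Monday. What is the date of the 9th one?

22 January 2018

The 9th occurrence is 8 intervals after the first: 8 × 21 = 168 days after 7 August 2017.
August has 31 days — 24 days to the end of August leaves 144.
September has 30 days (114 left).
October has 31 days (83 left).
November has 30 days (53 left).
December has 31 days (22 left).
22 days into January → 22 January 2018.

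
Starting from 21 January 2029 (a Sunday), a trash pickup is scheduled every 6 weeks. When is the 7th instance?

30 September 2029

The 7th occurrence is 6 intervals after the first: 6 × 42 = 252 days after 21 January 2029.
January has 31 days — 10 days to the end of January leaves 242.
February has 28 days (214 left).
March has 31 days (183 left).
April has 30 days (153 left).
May has 31 days (122 left).
June has 30 days (92 left).
July has 31 days (61 left).
August has 31 days (30 left).
30 days into September → 30 September 2029.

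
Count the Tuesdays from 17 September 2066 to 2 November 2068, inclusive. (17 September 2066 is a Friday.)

17 September 2066 is a Friday; the first Tuesday on or after it is 21 September 2066 (4 days later).
From 21 September 2066 to 2 November 2068: 101 + 365 + 307 = 773 days (rest of 2066, 2067, to 2 November 2068 in 2068).
773 ÷ 7 = 110 full weeks with remainder 3, so 110 more Tuesdays after the first → 111.

111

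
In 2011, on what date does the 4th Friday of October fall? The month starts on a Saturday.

2011-10-28

October 2011 begins on a Saturday, so the first Friday is October 7 (6 days later).
The 4th Friday is 3 weeks later: 7 + 21 = 28.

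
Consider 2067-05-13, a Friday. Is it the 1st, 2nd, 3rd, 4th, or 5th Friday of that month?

Day 13 falls in week ⌈13/7⌉ of the month.
Days 1–7 hold the 1st Friday, 8–14 the 2nd, 15–21 the 3rd, 22–28 the 4th, 29–31 the 5th.
13 is in the range for the 2nd.

2nd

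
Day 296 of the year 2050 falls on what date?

October 23, 2050

January has 31 days (296 − 31 = 265 remain).
February has 28 days (265 − 28 = 237 remain).
March has 31 days (237 − 31 = 206 remain).
April has 30 days (206 − 30 = 176 remain).
May has 31 days (176 − 31 = 145 remain).
June has 30 days (145 − 30 = 115 remain).
July has 31 days (115 − 31 = 84 remain).
August has 31 days (84 − 31 = 53 remain).
September has 30 days (53 − 30 = 23 remain).
23 into October → October 23.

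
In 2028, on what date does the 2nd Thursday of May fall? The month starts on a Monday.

May 2028 begins on a Monday, so the first Thursday is May 4 (3 days later).
The 2nd Thursday is 1 weeks later: 4 + 7 = 11.

May 11, 2028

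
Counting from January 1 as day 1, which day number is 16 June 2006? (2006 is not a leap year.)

167

Days in months before June: 31 + 28 + 31 + 30 + 31 = 151.
Plus 16 days into June → day 167.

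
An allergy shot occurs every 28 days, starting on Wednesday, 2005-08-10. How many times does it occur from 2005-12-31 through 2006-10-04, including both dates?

Occurrences land 28·i days after 2005-08-10 for i = 0, 1, 2, …
2005-12-31 is 143 days after the start; 143 ÷ 28 = 5 remainder 3; since the remainder is 3, round up to i = 6. First occurrence in the window: #7 on 2006-01-25 (6×28 = 168 days in).
2006-10-04 is 420 days after the start; 420 ÷ 28 = 15 remainder 0. Last occurrence in the window: #16 on 2006-10-04.
Occurrences #7 through #16: 10 in total.

10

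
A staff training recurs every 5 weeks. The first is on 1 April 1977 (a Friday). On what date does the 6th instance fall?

23 September 1977

The 6th occurrence is 5 intervals after the first: 5 × 35 = 175 days after 1 April 1977.
April has 30 days — 29 days to the end of April leaves 146.
May has 31 days (115 left).
June has 30 days (85 left).
July has 31 days (54 left).
August has 31 days (23 left).
23 days into September → 23 September 1977.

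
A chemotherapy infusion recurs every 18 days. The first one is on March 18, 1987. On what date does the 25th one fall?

May 23, 1988

The 25th occurrence is 24 intervals after the first: 24 × 18 = 432 days after March 18, 1987.
March has 31 days — 13 days to the end of March leaves 419.
From end of March to end of 1987 is 275 days (144 left).
January has 31 days (113 left).
February has 29 days (84 left).
March has 31 days (53 left).
April has 30 days (23 left).
23 days into May → May 23, 1988.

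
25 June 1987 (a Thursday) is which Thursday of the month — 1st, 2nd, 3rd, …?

Day 25 falls in week ⌈25/7⌉ of the month.
Days 1–7 hold the 1st Thursday, 8–14 the 2nd, 15–21 the 3rd, 22–28 the 4th, 29–31 the 5th.
25 is in the range for the 4th.

4th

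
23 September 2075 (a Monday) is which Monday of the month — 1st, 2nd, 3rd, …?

4th

Day 23 falls in week ⌈23/7⌉ of the month.
Days 1–7 hold the 1st Monday, 8–14 the 2nd, 15–21 the 3rd, 22–28 the 4th, 29–31 the 5th.
23 is in the range for the 4th.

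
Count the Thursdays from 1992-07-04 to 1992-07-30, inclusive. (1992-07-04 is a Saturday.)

1992-07-04 is a Saturday; the first Thursday on or after it is 1992-07-09 (5 days later).
From 1992-07-09 to 1992-07-30 is 30 − 9 = 21 days.
21 ÷ 7 = 3 full weeks with remainder 0, so 3 more Thursdays after the first → 4.

4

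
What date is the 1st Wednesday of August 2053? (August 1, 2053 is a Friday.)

6 August 2053

August 2053 begins on a Friday, so the first Wednesday is August 6 (5 days later).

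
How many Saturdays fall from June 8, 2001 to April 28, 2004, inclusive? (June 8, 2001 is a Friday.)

151

June 8, 2001 is a Friday; the first Saturday on or after it is June 9, 2001 (1 day later).
From June 9, 2001 to April 28, 2004: 205 + 365 + 365 + 119 = 1054 days (rest of 2001, 2002, 2003, to April 28, 2004 in 2004).
1054 ÷ 7 = 150 full weeks with remainder 4, so 150 more Saturdays after the first → 151.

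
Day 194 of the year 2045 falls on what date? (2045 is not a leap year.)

January has 31 days (194 − 31 = 163 remain).
February has 28 days (163 − 28 = 135 remain).
March has 31 days (135 − 31 = 104 remain).
April has 30 days (104 − 30 = 74 remain).
May has 31 days (74 − 31 = 43 remain).
June has 30 days (43 − 30 = 13 remain).
13 into July → July 13.

July 13, 2045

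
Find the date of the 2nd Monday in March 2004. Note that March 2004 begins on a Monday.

March 8, 2004

March 2004 begins on a Monday, so the first Monday is March 1.
The 2nd Monday is 1 weeks later: 1 + 7 = 8.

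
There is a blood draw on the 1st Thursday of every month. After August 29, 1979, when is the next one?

August 1979 starts on a Wednesday, so its 1st Thursday is August 2, 1979 (1 day in).
That is not after August 29, 1979, so look at September 1979.
September 1979 starts on a Saturday, so its 1st Thursday is September 6, 1979 (5 days in).

September 6, 1979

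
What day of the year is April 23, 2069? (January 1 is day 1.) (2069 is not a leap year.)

113

Days in months before April: 31 + 28 + 31 = 90.
Plus 23 days into April → day 113.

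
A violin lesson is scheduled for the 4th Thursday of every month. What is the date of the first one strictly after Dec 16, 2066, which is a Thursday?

Dec 2066 starts on a Wednesday; its first Thursday is the 2nd, so the 4th Thursday is the 23rd — Dec 23, 2066.
Dec 23, 2066 is after Dec 16, 2066, so that is the next one.

Dec 23, 2066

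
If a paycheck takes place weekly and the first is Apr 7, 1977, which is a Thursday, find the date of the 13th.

The 13th occurrence is 12 intervals after the first: 12 × 7 = 84 days after Apr 7, 1977.
Apr has 30 days — 23 days to the end of Apr leaves 61.
May has 31 days (30 left).
30 days into Jun → Jun 30, 1977.

Jun 30, 1977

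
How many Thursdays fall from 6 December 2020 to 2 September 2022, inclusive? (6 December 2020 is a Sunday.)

91

6 December 2020 is a Sunday; the first Thursday on or after it is 10 December 2020 (4 days later).
From 10 December 2020 to 2 September 2022: 21 + 365 + 245 = 631 days (rest of 2020, 2021, to 2 September 2022 in 2022).
631 ÷ 7 = 90 full weeks with remainder 1, so 90 more Thursdays after the first → 91.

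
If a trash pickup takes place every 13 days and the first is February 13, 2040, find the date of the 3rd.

The 3rd occurrence is 2 intervals after the first: 2 × 13 = 26 days after February 13, 2040.
February has 29 days — 16 days to the end of February leaves 10.
10 days into March → March 10, 2040.

March 10, 2040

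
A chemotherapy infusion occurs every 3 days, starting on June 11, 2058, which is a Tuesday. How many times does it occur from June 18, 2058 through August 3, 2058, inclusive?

Occurrences land 3·i days after June 11, 2058 for i = 0, 1, 2, …
June 18, 2058 is 7 days after the start; 7 ÷ 3 = 2 remainder 1; since the remainder is 1, round up to i = 3. First occurrence in the window: #4 on June 20, 2058 (3×3 = 9 days in).
August 3, 2058 is 53 days after the start; 53 ÷ 3 = 17 remainder 2. Last occurrence in the window: #18 on August 1, 2058.
Occurrences #4 through #18: 15 in total.

15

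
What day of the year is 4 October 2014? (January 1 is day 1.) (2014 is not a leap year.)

Days in months before October: 31 + 28 + 31 + 30 + 31 + 30 + 31 + 31 + 30 = 273.
Plus 4 days into October → day 277.

277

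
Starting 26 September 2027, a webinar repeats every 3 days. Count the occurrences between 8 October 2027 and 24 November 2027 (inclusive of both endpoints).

Occurrences land 3·i days after 26 September 2027 for i = 0, 1, 2, …
8 October 2027 is 12 days after the start; 12 ÷ 3 = 4 remainder 0. First occurrence in the window: #5 on 8 October 2027 (4×3 = 12 days in).
24 November 2027 is 59 days after the start; 59 ÷ 3 = 19 remainder 2. Last occurrence in the window: #20 on 22 November 2027.
Occurrences #5 through #20: 16 in total.

16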